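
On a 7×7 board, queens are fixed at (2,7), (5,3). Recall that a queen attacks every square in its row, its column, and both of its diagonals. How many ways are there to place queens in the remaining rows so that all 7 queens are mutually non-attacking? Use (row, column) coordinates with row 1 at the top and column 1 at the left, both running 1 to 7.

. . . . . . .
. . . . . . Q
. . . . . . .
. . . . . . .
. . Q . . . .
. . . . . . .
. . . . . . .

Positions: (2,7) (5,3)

1

Branch on row 1: col 1 → 0; col 2 → 0; col 4 → 0; col 5 → 1.
Sum: 0 + 0 + 0 + 1 = 1.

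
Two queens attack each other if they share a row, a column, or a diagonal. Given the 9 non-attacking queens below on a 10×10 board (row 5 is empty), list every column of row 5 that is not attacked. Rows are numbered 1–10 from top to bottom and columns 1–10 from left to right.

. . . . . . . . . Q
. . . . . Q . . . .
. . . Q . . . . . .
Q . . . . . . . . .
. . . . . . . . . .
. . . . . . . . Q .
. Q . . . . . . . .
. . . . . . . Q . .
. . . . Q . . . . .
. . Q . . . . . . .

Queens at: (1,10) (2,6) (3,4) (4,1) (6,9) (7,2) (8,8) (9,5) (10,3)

columns 7

(1,10) attacks row 5 at column 10 and diagonals 6.
(2,6) attacks row 5 at column 6 and diagonals 3, 9.
(3,4) attacks row 5 at column 4 and diagonals 2, 6.
(4,1) attacks row 5 at column 1 and diagonals 2.
(6,9) attacks row 5 at column 9 and diagonals 8, 10.
(7,2) attacks row 5 at column 2 and diagonals 4.
(8,8) attacks row 5 at column 8 and diagonals 5.
(9,5) attacks row 5 at column 5 and diagonals 1, 9.
(10,3) attacks row 5 at column 3 and diagonals 8.
Attacked columns: {1, 2, 3, 4, 5, 6, 8, 9, 10}. Safe: {7}.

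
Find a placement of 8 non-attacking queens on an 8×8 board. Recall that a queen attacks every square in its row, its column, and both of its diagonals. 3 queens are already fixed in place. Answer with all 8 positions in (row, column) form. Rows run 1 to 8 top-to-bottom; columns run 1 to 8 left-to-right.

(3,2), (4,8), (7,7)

(1,3) (2,5) (3,2) (4,8) (5,6) (6,4) (7,7) (8,1)

Row 1: attacked by (3,2)→{2,4}; (4,8)→{5,8}; (7,7)→{1,7}. Safe: 3, 6. Place at column 3.
Row 2: attacked by (1,3)→{2,3,4}; (3,2)→{1,2,3}; (4,8)→{6,8}; (7,7)→{2,7}. Safe: 5. Place at column 5.
Row 5: attacked by (1,3)→{3,7}; (2,5)→{2,5,8}; (3,2)→{2,4}; (4,8)→{7,8}; (7,7)→{5,7}. Safe: 1, 6. Place at column 6.
Row 6: attacked by (1,3)→{3,8}; (2,5)→{1,5}; (3,2)→{2,5}; (4,8)→{6,8}; (5,6)→{5,6,7}; (7,7)→{6,7,8}. Safe: 4. Place at column 4.
Row 8: attacked by (1,3)→{3}; (2,5)→{5}; (3,2)→{2,7}; (4,8)→{4,8}; (5,6)→{3,6}; (6,4)→{2,4,6}; (7,7)→{6,7,8}. Safe: 1. Place at column 1.
Columns [3, 5, 2, 8, 6, 4, 7, 1], r−c [-2, -3, 1, -4, -1, 2, 0, 7], r+c [4, 7, 5, 12, 11, 10, 14, 9] are all distinct, so no two queens attack.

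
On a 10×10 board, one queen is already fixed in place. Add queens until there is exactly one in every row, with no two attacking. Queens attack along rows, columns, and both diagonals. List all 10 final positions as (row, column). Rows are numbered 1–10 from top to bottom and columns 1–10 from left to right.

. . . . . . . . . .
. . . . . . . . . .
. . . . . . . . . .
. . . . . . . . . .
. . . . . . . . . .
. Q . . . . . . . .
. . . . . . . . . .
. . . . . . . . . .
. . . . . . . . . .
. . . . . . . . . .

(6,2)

Row 1: attacked by (6,2)→{2,7}. Safe: 1, 3, 4, 5, 6, 8, 9, 10. Place at column 5.
Row 2: attacked by (1,5)→{4,5,6}; (6,2)→{2,6}. Safe: 1, 3, 7, 8, 9, 10. Place at column 3.
Row 3: attacked by (1,5)→{3,5,7}; (2,3)→{2,3,4}; (6,2)→{2,5}. Safe: 1, 6, 8, 9, 10. Place at column 9.
Row 4: attacked by (1,5)→{2,5,8}; (2,3)→{1,3,5}; (3,9)→{8,9,10}; (6,2)→{2,4}. Safe: 6, 7. Place at column 6.
Row 5: attacked by (1,5)→{1,5,9}; (2,3)→{3,6}; (3,9)→{7,9}; (4,6)→{5,6,7}; (6,2)→{1,2,3}. Safe: 4, 8, 10. Place at column 8.
Row 7: attacked by (1,5)→{5}; (2,3)→{3,8}; (3,9)→{5,9}; (4,6)→{3,6,9}; (5,8)→{6,8,10}; (6,2)→{1,2,3}. Safe: 4, 7. Place at column 4.
Row 8: attacked by (1,5)→{5}; (2,3)→{3,9}; (3,9)→{4,9}; (4,6)→{2,6,10}; (5,8)→{5,8}; (6,2)→{2,4}; (7,4)→{3,4,5}. Safe: 1, 7. Place at column 1.
Row 9: attacked by (1,5)→{5}; (2,3)→{3,10}; (3,9)→{3,9}; (4,6)→{1,6}; (5,8)→{4,8}; (6,2)→{2,5}; (7,4)→{2,4,6}; (8,1)→{1,2}. Safe: 7. Place at column 7.
Row 10: attacked by (1,5)→{5}; (2,3)→{3}; (3,9)→{2,9}; (4,6)→{6}; (5,8)→{3,8}; (6,2)→{2,6}; (7,4)→{1,4,7}; (8,1)→{1,3}; (9,7)→{6,7,8}. Safe: 10. Place at column 10.
Columns [5, 3, 9, 6, 8, 2, 4, 1, 7, 10], r−c [-4, -1, -6, -2, -3, 4, 3, 7, 2, 0], r+c [6, 5, 12, 10, 13, 8, 11, 9, 16, 20] are all distinct, so no two queens attack.

(1,5) (2,3) (3,9) (4,6) (5,8) (6,2) (7,4) (8,1) (9,7) (10,10)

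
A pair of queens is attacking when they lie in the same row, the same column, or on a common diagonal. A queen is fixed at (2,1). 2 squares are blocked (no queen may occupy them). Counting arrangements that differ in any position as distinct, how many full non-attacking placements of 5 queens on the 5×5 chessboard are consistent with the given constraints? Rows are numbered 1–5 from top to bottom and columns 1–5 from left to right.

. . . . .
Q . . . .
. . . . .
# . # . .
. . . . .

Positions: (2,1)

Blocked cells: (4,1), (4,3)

Branch on row 1: col 3 → 1; col 4 → 1; col 5 → 0.
Sum: 1 + 1 + 0 = 2.

2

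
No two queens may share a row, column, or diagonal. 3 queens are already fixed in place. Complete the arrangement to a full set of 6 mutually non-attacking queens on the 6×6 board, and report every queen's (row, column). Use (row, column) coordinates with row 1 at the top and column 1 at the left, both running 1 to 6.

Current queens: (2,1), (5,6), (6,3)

(1,4) (2,1) (3,5) (4,2) (5,6) (6,3)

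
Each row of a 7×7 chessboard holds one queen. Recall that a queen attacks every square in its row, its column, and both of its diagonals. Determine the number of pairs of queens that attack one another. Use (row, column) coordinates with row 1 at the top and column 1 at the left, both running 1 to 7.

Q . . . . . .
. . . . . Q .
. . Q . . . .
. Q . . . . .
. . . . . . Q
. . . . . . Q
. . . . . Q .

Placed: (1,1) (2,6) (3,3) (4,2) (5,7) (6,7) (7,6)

Same column: (2,6)–(7,6) (column 6); (5,7)–(6,7) (column 7).
Same diagonal: (1,1)–(3,3) (|1−3| = |1−3| = 2); (3,3)–(4,2) (|3−4| = |3−2| = 1); (6,7)–(7,6) (|6−7| = |7−6| = 1).
Total attacking pairs: 5.

5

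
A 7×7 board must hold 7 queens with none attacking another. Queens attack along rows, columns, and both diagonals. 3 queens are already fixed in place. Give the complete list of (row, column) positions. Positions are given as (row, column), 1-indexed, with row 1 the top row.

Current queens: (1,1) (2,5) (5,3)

(1,1) (2,5) (3,2) (4,6) (5,3) (6,7) (7,4)

Row 3: attacked by (1,1)→{1,3}; (2,5)→{4,5,6}; (5,3)→{1,3,5}. Safe: 2, 7. Place at column 2.
Row 4: attacked by (1,1)→{1,4}; (2,5)→{3,5,7}; (3,2)→{1,2,3}; (5,3)→{2,3,4}. Safe: 6. Place at column 6.
Row 6: attacked by (1,1)→{1,6}; (2,5)→{1,5}; (3,2)→{2,5}; (4,6)→{4,6}; (5,3)→{2,3,4}. Safe: 7. Place at column 7.
Row 7: attacked by (1,1)→{1,7}; (2,5)→{5}; (3,2)→{2,6}; (4,6)→{3,6}; (5,3)→{1,3,5}; (6,7)→{6,7}. Safe: 4. Place at column 4.
Columns [1, 5, 2, 6, 3, 7, 4], r−c [0, -3, 1, -2, 2, -1, 3], r+c [2, 7, 5, 10, 8, 13, 11] are all distinct, so no two queens attack.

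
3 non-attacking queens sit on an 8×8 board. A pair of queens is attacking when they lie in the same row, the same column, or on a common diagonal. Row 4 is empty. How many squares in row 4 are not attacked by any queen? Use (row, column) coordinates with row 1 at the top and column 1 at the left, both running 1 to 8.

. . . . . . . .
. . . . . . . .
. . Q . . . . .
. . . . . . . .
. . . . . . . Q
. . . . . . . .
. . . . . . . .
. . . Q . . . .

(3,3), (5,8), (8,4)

(3,3) attacks row 4 at column 3 and diagonals 2, 4.
(5,8) attacks row 4 at column 8 and diagonals 7.
(8,4) attacks row 4 at column 4 and diagonals 8.
Attacked columns: {2, 3, 4, 7, 8}. Safe: {1, 5, 6}.

3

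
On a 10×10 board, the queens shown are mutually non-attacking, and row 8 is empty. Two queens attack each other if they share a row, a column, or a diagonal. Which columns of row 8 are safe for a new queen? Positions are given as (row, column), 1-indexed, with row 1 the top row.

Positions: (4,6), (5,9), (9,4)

(4,6) attacks row 8 at column 6 and diagonals 2, 10.
(5,9) attacks row 8 at column 9 and diagonals 6.
(9,4) attacks row 8 at column 4 and diagonals 3, 5.
Attacked columns: {2, 3, 4, 5, 6, 9, 10}. Safe: {1, 7, 8}.

columns 1, 7, 8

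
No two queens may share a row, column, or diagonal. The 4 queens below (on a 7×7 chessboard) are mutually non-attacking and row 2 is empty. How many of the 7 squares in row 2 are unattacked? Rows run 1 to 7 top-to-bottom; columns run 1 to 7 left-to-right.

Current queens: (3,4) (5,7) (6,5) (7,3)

2

(3,4) attacks row 2 at column 4 and diagonals 3, 5.
(5,7) attacks row 2 at column 7 and diagonals 4.
(6,5) attacks row 2 at column 5 and diagonals 1.
(7,3) attacks row 2 at column 3.
Attacked columns: {1, 3, 4, 5, 7}. Safe: {2, 6}.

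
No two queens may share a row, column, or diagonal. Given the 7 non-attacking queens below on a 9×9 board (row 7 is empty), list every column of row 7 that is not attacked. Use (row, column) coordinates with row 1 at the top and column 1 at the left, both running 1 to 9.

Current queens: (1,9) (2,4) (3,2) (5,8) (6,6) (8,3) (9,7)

(1,9) attacks row 7 at column 9 and diagonals 3.
(2,4) attacks row 7 at column 4 and diagonals 9.
(3,2) attacks row 7 at column 2 and diagonals 6.
(5,8) attacks row 7 at column 8 and diagonals 6.
(6,6) attacks row 7 at column 6 and diagonals 5, 7.
(8,3) attacks row 7 at column 3 and diagonals 2, 4.
(9,7) attacks row 7 at column 7 and diagonals 5, 9.
Attacked columns: {2, 3, 4, 5, 6, 7, 8, 9}. Safe: {1}.

columns 1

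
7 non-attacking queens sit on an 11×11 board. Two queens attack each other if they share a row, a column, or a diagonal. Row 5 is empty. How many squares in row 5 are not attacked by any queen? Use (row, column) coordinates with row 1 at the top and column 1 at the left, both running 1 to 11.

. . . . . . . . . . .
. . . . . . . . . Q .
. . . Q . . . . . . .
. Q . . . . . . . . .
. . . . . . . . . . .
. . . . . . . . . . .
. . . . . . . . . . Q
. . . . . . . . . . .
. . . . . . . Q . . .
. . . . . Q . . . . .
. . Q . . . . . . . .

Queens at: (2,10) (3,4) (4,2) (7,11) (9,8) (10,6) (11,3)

(2,10) attacks row 5 at column 10 and diagonals 7.
(3,4) attacks row 5 at column 4 and diagonals 2, 6.
(4,2) attacks row 5 at column 2 and diagonals 1, 3.
(7,11) attacks row 5 at column 11 and diagonals 9.
(9,8) attacks row 5 at column 8 and diagonals 4.
(10,6) attacks row 5 at column 6 and diagonals 1, 11.
(11,3) attacks row 5 at column 3 and diagonals 9.
Attacked columns: {1, 2, 3, 4, 6, 7, 8, 9, 10, 11}. Safe: {5}.

1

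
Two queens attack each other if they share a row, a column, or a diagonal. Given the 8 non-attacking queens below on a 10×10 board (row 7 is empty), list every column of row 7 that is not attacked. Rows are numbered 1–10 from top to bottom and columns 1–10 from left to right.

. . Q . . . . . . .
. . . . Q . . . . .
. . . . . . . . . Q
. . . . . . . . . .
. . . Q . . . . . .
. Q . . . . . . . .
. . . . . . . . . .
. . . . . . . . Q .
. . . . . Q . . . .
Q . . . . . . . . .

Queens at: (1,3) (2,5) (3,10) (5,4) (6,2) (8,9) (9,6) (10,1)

(1,3) attacks row 7 at column 3 and diagonals 9.
(2,5) attacks row 7 at column 5 and diagonals 10.
(3,10) attacks row 7 at column 10 and diagonals 6.
(5,4) attacks row 7 at column 4 and diagonals 2, 6.
(6,2) attacks row 7 at column 2 and diagonals 1, 3.
(8,9) attacks row 7 at column 9 and diagonals 8, 10.
(9,6) attacks row 7 at column 6 and diagonals 4, 8.
(10,1) attacks row 7 at column 1 and diagonals 4.
Attacked columns: {1, 2, 3, 4, 5, 6, 8, 9, 10}. Safe: {7}.

columns 7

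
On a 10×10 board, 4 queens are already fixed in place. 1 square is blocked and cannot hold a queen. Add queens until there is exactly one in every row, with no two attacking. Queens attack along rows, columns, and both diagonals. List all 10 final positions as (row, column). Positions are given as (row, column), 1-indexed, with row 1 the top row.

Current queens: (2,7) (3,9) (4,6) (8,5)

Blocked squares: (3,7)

(1,4) (2,7) (3,9) (4,6) (5,3) (6,1) (7,8) (8,5) (9,2) (10,10)

Row 1: attacked by (2,7)→{6,7,8}; (3,9)→{7,9}; (4,6)→{3,6,9}; (8,5)→{5}. Safe: 1, 2, 4, 10. Place at column 4.
Row 5: attacked by (1,4)→{4,8}; (2,7)→{4,7,10}; (3,9)→{7,9}; (4,6)→{5,6,7}; (8,5)→{2,5,8}. Safe: 1, 3. Place at column 3.
Row 6: attacked by (1,4)→{4,9}; (2,7)→{3,7}; (3,9)→{6,9}; (4,6)→{4,6,8}; (5,3)→{2,3,4}; (8,5)→{3,5,7}. Safe: 1, 10. Place at column 1.
Row 7: attacked by (1,4)→{4,10}; (2,7)→{2,7}; (3,9)→{5,9}; (4,6)→{3,6,9}; (5,3)→{1,3,5}; (6,1)→{1,2}; (8,5)→{4,5,6}. Safe: 8. Place at column 8.
Row 9: attacked by (1,4)→{4}; (2,7)→{7}; (3,9)→{3,9}; (4,6)→{1,6}; (5,3)→{3,7}; (6,1)→{1,4}; (7,8)→{6,8,10}; (8,5)→{4,5,6}. Safe: 2. Place at column 2.
Row 10: attacked by (1,4)→{4}; (2,7)→{7}; (3,9)→{2,9}; (4,6)→{6}; (5,3)→{3,8}; (6,1)→{1,5}; (7,8)→{5,8}; (8,5)→{3,5,7}; (9,2)→{1,2,3}. Safe: 10. Place at column 10.
Columns [4, 7, 9, 6, 3, 1, 8, 5, 2, 10], r−c [-3, -5, -6, -2, 2, 5, -1, 3, 7, 0], r+c [5, 9, 12, 10, 8, 7, 15, 13, 11, 20] are all distinct, so no two queens attack.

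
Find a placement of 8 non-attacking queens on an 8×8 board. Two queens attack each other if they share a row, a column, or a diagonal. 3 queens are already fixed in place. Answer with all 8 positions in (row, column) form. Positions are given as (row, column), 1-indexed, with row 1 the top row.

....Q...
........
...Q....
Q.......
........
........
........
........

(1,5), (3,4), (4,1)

Row 2: attacked by (1,5)→{4,5,6}; (3,4)→{3,4,5}; (4,1)→{1,3}. Safe: 2, 7, 8. Place at column 8.
Row 5: attacked by (1,5)→{1,5}; (2,8)→{5,8}; (3,4)→{2,4,6}; (4,1)→{1,2}. Safe: 3, 7. Place at column 3.
Row 6: attacked by (1,5)→{5}; (2,8)→{4,8}; (3,4)→{1,4,7}; (4,1)→{1,3}; (5,3)→{2,3,4}. Safe: 6. Place at column 6.
Row 7: attacked by (1,5)→{5}; (2,8)→{3,8}; (3,4)→{4,8}; (4,1)→{1,4}; (5,3)→{1,3,5}; (6,6)→{5,6,7}. Safe: 2. Place at column 2.
Row 8: attacked by (1,5)→{5}; (2,8)→{2,8}; (3,4)→{4}; (4,1)→{1,5}; (5,3)→{3,6}; (6,6)→{4,6,8}; (7,2)→{1,2,3}. Safe: 7. Place at column 7.
Columns [5, 8, 4, 1, 3, 6, 2, 7], r−c [-4, -6, -1, 3, 2, 0, 5, 1], r+c [6, 10, 7, 5, 8, 12, 9, 15] are all distinct, so no two queens attack.

(1,5) (2,8) (3,4) (4,1) (5,3) (6,6) (7,2) (8,7)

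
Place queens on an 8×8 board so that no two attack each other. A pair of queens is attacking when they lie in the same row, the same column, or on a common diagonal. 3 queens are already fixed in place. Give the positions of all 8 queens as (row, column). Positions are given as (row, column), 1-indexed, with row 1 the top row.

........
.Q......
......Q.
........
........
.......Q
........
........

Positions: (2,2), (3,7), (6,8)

(1,4) (2,2) (3,7) (4,5) (5,1) (6,8) (7,6) (8,3)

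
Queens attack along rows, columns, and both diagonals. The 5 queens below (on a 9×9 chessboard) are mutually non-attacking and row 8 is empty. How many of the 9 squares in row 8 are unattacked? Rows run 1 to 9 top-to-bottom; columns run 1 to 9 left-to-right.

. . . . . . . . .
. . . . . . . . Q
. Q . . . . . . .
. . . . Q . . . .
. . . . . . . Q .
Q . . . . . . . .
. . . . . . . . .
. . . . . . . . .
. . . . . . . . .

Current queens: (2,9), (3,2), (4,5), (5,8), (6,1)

(2,9) attacks row 8 at column 9 and diagonals 3.
(3,2) attacks row 8 at column 2 and diagonals 7.
(4,5) attacks row 8 at column 5 and diagonals 1, 9.
(5,8) attacks row 8 at column 8 and diagonals 5.
(6,1) attacks row 8 at column 1 and diagonals 3.
Attacked columns: {1, 2, 3, 5, 7, 8, 9}. Safe: {4, 6}.

2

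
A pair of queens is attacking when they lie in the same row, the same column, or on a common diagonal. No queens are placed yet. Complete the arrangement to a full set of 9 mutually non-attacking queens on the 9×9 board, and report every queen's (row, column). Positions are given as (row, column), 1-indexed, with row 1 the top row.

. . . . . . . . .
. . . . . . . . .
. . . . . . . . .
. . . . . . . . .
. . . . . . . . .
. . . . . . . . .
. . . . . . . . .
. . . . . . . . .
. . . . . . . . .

Row 1: Safe: 1, 2, 3, 4, 5, 6, 7, 8, 9. Place at column 8.
Row 2: attacked by (1,8)→{7,8,9}. Safe: 1, 2, 3, 4, 5, 6. Place at column 3.
Row 3: attacked by (1,8)→{6,8}; (2,3)→{2,3,4}. Safe: 1, 5, 7, 9. Place at column 1.
Row 4: attacked by (1,8)→{5,8}; (2,3)→{1,3,5}; (3,1)→{1,2}. Safe: 4, 6, 7, 9. Place at column 4.
Row 5: attacked by (1,8)→{4,8}; (2,3)→{3,6}; (3,1)→{1,3}; (4,4)→{3,4,5}. Safe: 2, 7, 9. Place at column 7.
Row 6: attacked by (1,8)→{3,8}; (2,3)→{3,7}; (3,1)→{1,4}; (4,4)→{2,4,6}; (5,7)→{6,7,8}. Safe: 5, 9. Place at column 9.
Row 7: attacked by (1,8)→{2,8}; (2,3)→{3,8}; (3,1)→{1,5}; (4,4)→{1,4,7}; (5,7)→{5,7,9}; (6,9)→{8,9}. Safe: 6. Place at column 6.
Row 8: attacked by (1,8)→{1,8}; (2,3)→{3,9}; (3,1)→{1,6}; (4,4)→{4,8}; (5,7)→{4,7}; (6,9)→{7,9}; (7,6)→{5,6,7}. Safe: 2. Place at column 2.
Row 9: attacked by (1,8)→{8}; (2,3)→{3}; (3,1)→{1,7}; (4,4)→{4,9}; (5,7)→{3,7}; (6,9)→{6,9}; (7,6)→{4,6,8}; (8,2)→{1,2,3}. Safe: 5. Place at column 5.
Columns [8, 3, 1, 4, 7, 9, 6, 2, 5], r−c [-7, -1, 2, 0, -2, -3, 1, 6, 4], r+c [9, 5, 4, 8, 12, 15, 13, 10, 14] are all distinct, so no two queens attack.

(1,8) (2,3) (3,1) (4,4) (5,7) (6,9) (7,6) (8,2) (9,5)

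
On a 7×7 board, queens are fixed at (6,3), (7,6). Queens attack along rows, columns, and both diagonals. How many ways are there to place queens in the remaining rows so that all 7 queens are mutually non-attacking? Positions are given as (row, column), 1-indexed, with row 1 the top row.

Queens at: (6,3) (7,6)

Branch on row 1: col 1 → 0; col 2 → 3; col 4 → 0; col 5 → 0; col 7 → 0.
Sum: 0 + 3 + 0 + 0 + 0 = 3.

3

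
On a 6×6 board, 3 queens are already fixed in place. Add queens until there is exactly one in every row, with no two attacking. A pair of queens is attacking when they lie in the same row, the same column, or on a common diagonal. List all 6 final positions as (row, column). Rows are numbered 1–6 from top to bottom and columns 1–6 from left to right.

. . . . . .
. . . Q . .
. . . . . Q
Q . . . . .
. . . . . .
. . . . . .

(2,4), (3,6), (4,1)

(1,2) (2,4) (3,6) (4,1) (5,3) (6,5)

Row 1: attacked by (2,4)→{3,4,5}; (3,6)→{4,6}; (4,1)→{1,4}. Safe: 2. Place at column 2.
Row 5: attacked by (1,2)→{2,6}; (2,4)→{1,4}; (3,6)→{4,6}; (4,1)→{1,2}. Safe: 3, 5. Place at column 3.
Row 6: attacked by (1,2)→{2}; (2,4)→{4}; (3,6)→{3,6}; (4,1)→{1,3}; (5,3)→{2,3,4}. Safe: 5. Place at column 5.
Columns [2, 4, 6, 1, 3, 5], r−c [-1, -2, -3, 3, 2, 1], r+c [3, 6, 9, 5, 8, 11] are all distinct, so no two queens attack.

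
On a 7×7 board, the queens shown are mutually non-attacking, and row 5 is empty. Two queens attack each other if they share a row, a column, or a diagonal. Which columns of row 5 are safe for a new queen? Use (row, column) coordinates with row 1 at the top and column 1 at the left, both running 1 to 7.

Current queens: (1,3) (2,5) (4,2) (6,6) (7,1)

columns 4

(1,3) attacks row 5 at column 3 and diagonals 7.
(2,5) attacks row 5 at column 5 and diagonals 2.
(4,2) attacks row 5 at column 2 and diagonals 1, 3.
(6,6) attacks row 5 at column 6 and diagonals 5, 7.
(7,1) attacks row 5 at column 1 and diagonals 3.
Attacked columns: {1, 2, 3, 5, 6, 7}. Safe: {4}.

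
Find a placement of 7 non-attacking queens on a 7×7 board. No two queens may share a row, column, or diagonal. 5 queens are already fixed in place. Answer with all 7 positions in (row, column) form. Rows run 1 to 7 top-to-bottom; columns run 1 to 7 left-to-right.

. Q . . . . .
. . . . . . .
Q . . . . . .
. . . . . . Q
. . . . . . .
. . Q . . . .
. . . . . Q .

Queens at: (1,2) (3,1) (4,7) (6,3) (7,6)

(1,2) (2,4) (3,1) (4,7) (5,5) (6,3) (7,6)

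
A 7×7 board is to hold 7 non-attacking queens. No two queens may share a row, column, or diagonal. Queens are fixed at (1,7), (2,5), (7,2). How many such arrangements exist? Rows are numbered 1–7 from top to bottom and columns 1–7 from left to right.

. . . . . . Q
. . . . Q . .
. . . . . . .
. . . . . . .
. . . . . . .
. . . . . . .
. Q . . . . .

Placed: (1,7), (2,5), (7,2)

1

Branch on row 3: col 1 → 0; col 3 → 1.
Sum: 0 + 1 = 1.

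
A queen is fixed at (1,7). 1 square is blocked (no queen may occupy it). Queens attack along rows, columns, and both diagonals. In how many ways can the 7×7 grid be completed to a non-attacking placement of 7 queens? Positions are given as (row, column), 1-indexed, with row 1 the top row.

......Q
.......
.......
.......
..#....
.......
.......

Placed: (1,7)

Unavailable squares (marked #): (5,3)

4

Branch on row 2: col 1 → 0; col 2 → 1; col 3 → 1; col 4 → 1; col 5 → 1.
Sum: 0 + 1 + 1 + 1 + 1 = 4.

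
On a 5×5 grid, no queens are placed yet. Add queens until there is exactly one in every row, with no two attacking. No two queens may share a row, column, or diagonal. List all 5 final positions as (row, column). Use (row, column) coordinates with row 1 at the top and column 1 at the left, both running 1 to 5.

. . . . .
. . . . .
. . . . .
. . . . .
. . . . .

(1,2) (2,4) (3,1) (4,3) (5,5)

Row 1: Safe: 1, 2, 3, 4, 5. Place at column 2.
Row 2: attacked by (1,2)→{1,2,3}. Safe: 4, 5. Place at column 4.
Row 3: attacked by (1,2)→{2,4}; (2,4)→{3,4,5}. Safe: 1. Place at column 1.
Row 4: attacked by (1,2)→{2,5}; (2,4)→{2,4}; (3,1)→{1,2}. Safe: 3. Place at column 3.
Row 5: attacked by (1,2)→{2}; (2,4)→{1,4}; (3,1)→{1,3}; (4,3)→{2,3,4}. Safe: 5. Place at column 5.
Columns [2, 4, 1, 3, 5], r−c [-1, -2, 2, 1, 0], r+c [3, 6, 4, 7, 10] are all distinct, so no two queens attack.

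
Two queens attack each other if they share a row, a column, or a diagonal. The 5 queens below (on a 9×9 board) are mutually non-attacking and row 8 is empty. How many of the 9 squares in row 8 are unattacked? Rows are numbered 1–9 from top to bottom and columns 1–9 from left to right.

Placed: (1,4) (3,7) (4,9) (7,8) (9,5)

2

(1,4) attacks row 8 at column 4.
(3,7) attacks row 8 at column 7 and diagonals 2.
(4,9) attacks row 8 at column 9 and diagonals 5.
(7,8) attacks row 8 at column 8 and diagonals 7, 9.
(9,5) attacks row 8 at column 5 and diagonals 4, 6.
Attacked columns: {2, 4, 5, 6, 7, 8, 9}. Safe: {1, 3}.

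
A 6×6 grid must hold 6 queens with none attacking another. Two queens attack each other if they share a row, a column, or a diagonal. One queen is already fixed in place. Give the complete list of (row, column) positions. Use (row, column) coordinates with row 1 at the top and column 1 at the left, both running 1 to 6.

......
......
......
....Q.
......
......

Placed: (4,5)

Row 1: attacked by (4,5)→{2,5}. Safe: 1, 3, 4, 6. Place at column 3.
Row 2: attacked by (1,3)→{2,3,4}; (4,5)→{3,5}. Safe: 1, 6. Place at column 6.
Row 3: attacked by (1,3)→{1,3,5}; (2,6)→{5,6}; (4,5)→{4,5,6}. Safe: 2. Place at column 2.
Row 5: attacked by (1,3)→{3}; (2,6)→{3,6}; (3,2)→{2,4}; (4,5)→{4,5,6}. Safe: 1. Place at column 1.
Row 6: attacked by (1,3)→{3}; (2,6)→{2,6}; (3,2)→{2,5}; (4,5)→{3,5}; (5,1)→{1,2}. Safe: 4. Place at column 4.
Columns [3, 6, 2, 5, 1, 4], r−c [-2, -4, 1, -1, 4, 2], r+c [4, 8, 5, 9, 6, 10] are all distinct, so no two queens attack.

(1,3) (2,6) (3,2) (4,5) (5,1) (6,4)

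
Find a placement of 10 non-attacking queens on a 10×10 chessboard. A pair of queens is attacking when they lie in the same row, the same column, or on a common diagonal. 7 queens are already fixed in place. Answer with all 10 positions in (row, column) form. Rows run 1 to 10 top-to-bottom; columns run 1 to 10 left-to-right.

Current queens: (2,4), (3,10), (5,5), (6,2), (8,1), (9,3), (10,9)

(1,6) (2,4) (3,10) (4,7) (5,5) (6,2) (7,8) (8,1) (9,3) (10,9)

Row 1: attacked by (2,4)→{3,4,5}; (3,10)→{8,10}; (5,5)→{1,5,9}; (6,2)→{2,7}; (8,1)→{1,8}; (9,3)→{3}; (10,9)→{9}. Safe: 6. Place at column 6.
Row 4: attacked by (1,6)→{3,6,9}; (2,4)→{2,4,6}; (3,10)→{9,10}; (5,5)→{4,5,6}; (6,2)→{2,4}; (8,1)→{1,5}; (9,3)→{3,8}; (10,9)→{3,9}. Safe: 7. Place at column 7.
Row 7: attacked by (1,6)→{6}; (2,4)→{4,9}; (3,10)→{6,10}; (4,7)→{4,7,10}; (5,5)→{3,5,7}; (6,2)→{1,2,3}; (8,1)→{1,2}; (9,3)→{1,3,5}; (10,9)→{6,9}. Safe: 8. Place at column 8.
Columns [6, 4, 10, 7, 5, 2, 8, 1, 3, 9], r−c [-5, -2, -7, -3, 0, 4, -1, 7, 6, 1], r+c [7, 6, 13, 11, 10, 8, 15, 9, 12, 19] are all distinct, so no two queens attack.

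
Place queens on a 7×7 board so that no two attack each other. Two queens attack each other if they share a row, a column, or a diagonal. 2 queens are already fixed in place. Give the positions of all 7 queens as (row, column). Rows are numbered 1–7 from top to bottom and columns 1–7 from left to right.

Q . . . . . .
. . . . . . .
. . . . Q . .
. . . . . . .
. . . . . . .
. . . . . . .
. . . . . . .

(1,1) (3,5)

Row 2: attacked by (1,1)→{1,2}; (3,5)→{4,5,6}. Safe: 3, 7. Place at column 3.
Row 4: attacked by (1,1)→{1,4}; (2,3)→{1,3,5}; (3,5)→{4,5,6}. Safe: 2, 7. Place at column 7.
Row 5: attacked by (1,1)→{1,5}; (2,3)→{3,6}; (3,5)→{3,5,7}; (4,7)→{6,7}. Safe: 2, 4. Place at column 2.
Row 6: attacked by (1,1)→{1,6}; (2,3)→{3,7}; (3,5)→{2,5}; (4,7)→{5,7}; (5,2)→{1,2,3}. Safe: 4. Place at column 4.
Row 7: attacked by (1,1)→{1,7}; (2,3)→{3}; (3,5)→{1,5}; (4,7)→{4,7}; (5,2)→{2,4}; (6,4)→{3,4,5}. Safe: 6. Place at column 6.
Columns [1, 3, 5, 7, 2, 4, 6], r−c [0, -1, -2, -3, 3, 2, 1], r+c [2, 5, 8, 11, 7, 10, 13] are all distinct, so no two queens attack.

(1,1) (2,3) (3,5) (4,7) (5,2) (6,4) (7,6)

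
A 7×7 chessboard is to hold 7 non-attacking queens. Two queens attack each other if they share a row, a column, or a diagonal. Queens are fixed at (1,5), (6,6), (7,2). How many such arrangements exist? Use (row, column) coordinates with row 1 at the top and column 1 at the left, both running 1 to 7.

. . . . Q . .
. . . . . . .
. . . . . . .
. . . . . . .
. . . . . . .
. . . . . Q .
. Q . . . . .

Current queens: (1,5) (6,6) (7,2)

1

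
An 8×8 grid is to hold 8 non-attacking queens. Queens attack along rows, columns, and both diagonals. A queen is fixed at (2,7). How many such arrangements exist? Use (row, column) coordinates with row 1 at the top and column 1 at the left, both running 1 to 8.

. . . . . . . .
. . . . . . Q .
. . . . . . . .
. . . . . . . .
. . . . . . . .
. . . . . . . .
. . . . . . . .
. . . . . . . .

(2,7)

16

Branch on row 1: col 1 → 2; col 2 → 2; col 3 → 2; col 4 → 4; col 5 → 6.
Sum: 2 + 2 + 2 + 4 + 6 = 16.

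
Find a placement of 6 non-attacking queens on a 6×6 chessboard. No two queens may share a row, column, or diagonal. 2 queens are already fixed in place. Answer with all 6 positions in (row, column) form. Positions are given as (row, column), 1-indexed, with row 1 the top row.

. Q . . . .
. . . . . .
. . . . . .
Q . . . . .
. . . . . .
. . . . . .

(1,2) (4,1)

Row 2: attacked by (1,2)→{1,2,3}; (4,1)→{1,3}. Safe: 4, 5, 6. Place at column 4.
Row 3: attacked by (1,2)→{2,4}; (2,4)→{3,4,5}; (4,1)→{1,2}. Safe: 6. Place at column 6.
Row 5: attacked by (1,2)→{2,6}; (2,4)→{1,4}; (3,6)→{4,6}; (4,1)→{1,2}. Safe: 3, 5. Place at column 3.
Row 6: attacked by (1,2)→{2}; (2,4)→{4}; (3,6)→{3,6}; (4,1)→{1,3}; (5,3)→{2,3,4}. Safe: 5. Place at column 5.
Columns [2, 4, 6, 1, 3, 5], r−c [-1, -2, -3, 3, 2, 1], r+c [3, 6, 9, 5, 8, 11] are all distinct, so no two queens attack.

(1,2) (2,4) (3,6) (4,1) (5,3) (6,5)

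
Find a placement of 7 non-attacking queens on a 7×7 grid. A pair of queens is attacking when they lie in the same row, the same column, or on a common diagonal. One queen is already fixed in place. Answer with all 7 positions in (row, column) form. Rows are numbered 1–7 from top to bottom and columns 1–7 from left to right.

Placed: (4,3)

Row 1: attacked by (4,3)→{3,6}. Safe: 1, 2, 4, 5, 7. Place at column 5.
Row 2: attacked by (1,5)→{4,5,6}; (4,3)→{1,3,5}. Safe: 2, 7. Place at column 2.
Row 3: attacked by (1,5)→{3,5,7}; (2,2)→{1,2,3}; (4,3)→{2,3,4}. Safe: 6. Place at column 6.
Row 5: attacked by (1,5)→{1,5}; (2,2)→{2,5}; (3,6)→{4,6}; (4,3)→{2,3,4}. Safe: 7. Place at column 7.
Row 6: attacked by (1,5)→{5}; (2,2)→{2,6}; (3,6)→{3,6}; (4,3)→{1,3,5}; (5,7)→{6,7}. Safe: 4. Place at column 4.
Row 7: attacked by (1,5)→{5}; (2,2)→{2,7}; (3,6)→{2,6}; (4,3)→{3,6}; (5,7)→{5,7}; (6,4)→{3,4,5}. Safe: 1. Place at column 1.
Columns [5, 2, 6, 3, 7, 4, 1], r−c [-4, 0, -3, 1, -2, 2, 6], r+c [6, 4, 9, 7, 12, 10, 8] are all distinct, so no two queens attack.

(1,5) (2,2) (3,6) (4,3) (5,7) (6,4) (7,1)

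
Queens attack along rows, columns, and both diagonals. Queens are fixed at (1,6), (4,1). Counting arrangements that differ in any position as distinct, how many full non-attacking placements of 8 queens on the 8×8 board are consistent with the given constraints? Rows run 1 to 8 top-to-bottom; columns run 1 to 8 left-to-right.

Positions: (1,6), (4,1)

4

Branch on row 2: col 2 → 2; col 4 → 2; col 8 → 0.
Sum: 2 + 2 + 0 = 4.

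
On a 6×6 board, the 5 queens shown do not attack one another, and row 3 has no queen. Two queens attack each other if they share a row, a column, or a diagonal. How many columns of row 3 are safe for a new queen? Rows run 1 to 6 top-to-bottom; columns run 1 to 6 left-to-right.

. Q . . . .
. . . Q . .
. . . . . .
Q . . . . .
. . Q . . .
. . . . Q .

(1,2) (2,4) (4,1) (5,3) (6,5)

1

(1,2) attacks row 3 at column 2 and diagonals 4.
(2,4) attacks row 3 at column 4 and diagonals 3, 5.
(4,1) attacks row 3 at column 1 and diagonals 2.
(5,3) attacks row 3 at column 3 and diagonals 1, 5.
(6,5) attacks row 3 at column 5 and diagonals 2.
Attacked columns: {1, 2, 3, 4, 5}. Safe: {6}.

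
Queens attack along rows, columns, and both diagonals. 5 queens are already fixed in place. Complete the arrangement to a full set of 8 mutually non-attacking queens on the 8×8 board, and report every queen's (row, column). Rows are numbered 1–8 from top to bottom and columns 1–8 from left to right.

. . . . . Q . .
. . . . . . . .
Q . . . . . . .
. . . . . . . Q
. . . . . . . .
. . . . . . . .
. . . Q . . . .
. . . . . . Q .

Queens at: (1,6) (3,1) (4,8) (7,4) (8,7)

Row 2: attacked by (1,6)→{5,6,7}; (3,1)→{1,2}; (4,8)→{6,8}; (7,4)→{4}; (8,7)→{1,7}. Safe: 3. Place at column 3.
Row 5: attacked by (1,6)→{2,6}; (2,3)→{3,6}; (3,1)→{1,3}; (4,8)→{7,8}; (7,4)→{2,4,6}; (8,7)→{4,7}. Safe: 5. Place at column 5.
Row 6: attacked by (1,6)→{1,6}; (2,3)→{3,7}; (3,1)→{1,4}; (4,8)→{6,8}; (5,5)→{4,5,6}; (7,4)→{3,4,5}; (8,7)→{5,7}. Safe: 2. Place at column 2.
Columns [6, 3, 1, 8, 5, 2, 4, 7], r−c [-5, -1, 2, -4, 0, 4, 3, 1], r+c [7, 5, 4, 12, 10, 8, 11, 15] are all distinct, so no two queens attack.

(1,6) (2,3) (3,1) (4,8) (5,5) (6,2) (7,4) (8,7)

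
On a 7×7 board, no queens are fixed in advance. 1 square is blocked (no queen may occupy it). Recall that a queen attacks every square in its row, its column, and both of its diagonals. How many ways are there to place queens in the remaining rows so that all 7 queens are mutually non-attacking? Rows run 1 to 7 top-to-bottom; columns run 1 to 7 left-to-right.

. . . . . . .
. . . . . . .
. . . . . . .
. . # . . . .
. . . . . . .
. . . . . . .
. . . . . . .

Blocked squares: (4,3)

Branch on row 1: col 1 → 3; col 2 → 6; col 3 → 6; col 4 → 5; col 5 → 5; col 6 → 7; col 7 → 4.
Sum: 3 + 6 + 6 + 5 + 5 + 7 + 4 = 36.

36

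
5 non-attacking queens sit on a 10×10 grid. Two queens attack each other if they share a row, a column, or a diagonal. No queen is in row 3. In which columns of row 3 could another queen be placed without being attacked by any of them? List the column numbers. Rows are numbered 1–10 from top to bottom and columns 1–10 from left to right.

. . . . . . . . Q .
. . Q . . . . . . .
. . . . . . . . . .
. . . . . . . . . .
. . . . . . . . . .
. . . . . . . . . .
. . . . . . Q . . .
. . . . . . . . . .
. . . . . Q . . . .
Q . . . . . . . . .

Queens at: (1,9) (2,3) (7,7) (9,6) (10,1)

(1,9) attacks row 3 at column 9 and diagonals 7.
(2,3) attacks row 3 at column 3 and diagonals 2, 4.
(7,7) attacks row 3 at column 7 and diagonals 3.
(9,6) attacks row 3 at column 6.
(10,1) attacks row 3 at column 1 and diagonals 8.
Attacked columns: {1, 2, 3, 4, 6, 7, 8, 9}. Safe: {5, 10}.

columns 5, 10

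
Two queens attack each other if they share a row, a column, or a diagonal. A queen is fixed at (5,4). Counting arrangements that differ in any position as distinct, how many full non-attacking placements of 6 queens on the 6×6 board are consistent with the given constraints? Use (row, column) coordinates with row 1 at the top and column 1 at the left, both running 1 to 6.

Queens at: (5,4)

Branch on row 1: col 1 → 0; col 2 → 0; col 3 → 0; col 5 → 1; col 6 → 0.
Sum: 0 + 0 + 0 + 1 + 0 = 1.

1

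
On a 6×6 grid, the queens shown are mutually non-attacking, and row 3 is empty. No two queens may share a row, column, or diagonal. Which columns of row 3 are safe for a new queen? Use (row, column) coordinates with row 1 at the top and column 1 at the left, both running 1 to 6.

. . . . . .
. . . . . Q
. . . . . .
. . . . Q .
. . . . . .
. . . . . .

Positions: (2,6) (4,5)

columns 1, 2, 3

(2,6) attacks row 3 at column 6 and diagonals 5.
(4,5) attacks row 3 at column 5 and diagonals 4, 6.
Attacked columns: {4, 5, 6}. Safe: {1, 2, 3}.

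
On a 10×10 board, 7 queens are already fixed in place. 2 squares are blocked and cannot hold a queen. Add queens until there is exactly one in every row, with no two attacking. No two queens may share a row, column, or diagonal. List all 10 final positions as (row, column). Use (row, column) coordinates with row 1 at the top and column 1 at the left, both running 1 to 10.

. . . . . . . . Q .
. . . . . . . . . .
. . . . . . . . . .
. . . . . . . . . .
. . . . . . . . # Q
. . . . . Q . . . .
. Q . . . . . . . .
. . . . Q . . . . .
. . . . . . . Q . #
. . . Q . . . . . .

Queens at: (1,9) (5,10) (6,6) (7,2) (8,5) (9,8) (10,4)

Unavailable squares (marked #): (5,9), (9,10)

(1,9) (2,3) (3,1) (4,7) (5,10) (6,6) (7,2) (8,5) (9,8) (10,4)

Row 2: attacked by (1,9)→{8,9,10}; (5,10)→{7,10}; (6,6)→{2,6,10}; (7,2)→{2,7}; (8,5)→{5}; (9,8)→{1,8}; (10,4)→{4}. Safe: 3. Place at column 3.
Row 3: attacked by (1,9)→{7,9}; (2,3)→{2,3,4}; (5,10)→{8,10}; (6,6)→{3,6,9}; (7,2)→{2,6}; (8,5)→{5,10}; (9,8)→{2,8}; (10,4)→{4}. Safe: 1. Place at column 1.
Row 4: attacked by (1,9)→{6,9}; (2,3)→{1,3,5}; (3,1)→{1,2}; (5,10)→{9,10}; (6,6)→{4,6,8}; (7,2)→{2,5}; (8,5)→{1,5,9}; (9,8)→{3,8}; (10,4)→{4,10}. Safe: 7. Place at column 7.
Columns [9, 3, 1, 7, 10, 6, 2, 5, 8, 4], r−c [-8, -1, 2, -3, -5, 0, 5, 3, 1, 6], r+c [10, 5, 4, 11, 15, 12, 9, 13, 17, 14] are all distinct, so no two queens attack.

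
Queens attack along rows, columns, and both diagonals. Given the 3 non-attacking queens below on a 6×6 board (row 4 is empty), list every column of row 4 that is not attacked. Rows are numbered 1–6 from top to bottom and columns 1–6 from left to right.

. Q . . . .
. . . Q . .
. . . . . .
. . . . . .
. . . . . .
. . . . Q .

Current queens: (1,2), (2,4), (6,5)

columns 1

(1,2) attacks row 4 at column 2 and diagonals 5.
(2,4) attacks row 4 at column 4 and diagonals 2, 6.
(6,5) attacks row 4 at column 5 and diagonals 3.
Attacked columns: {2, 3, 4, 5, 6}. Safe: {1}.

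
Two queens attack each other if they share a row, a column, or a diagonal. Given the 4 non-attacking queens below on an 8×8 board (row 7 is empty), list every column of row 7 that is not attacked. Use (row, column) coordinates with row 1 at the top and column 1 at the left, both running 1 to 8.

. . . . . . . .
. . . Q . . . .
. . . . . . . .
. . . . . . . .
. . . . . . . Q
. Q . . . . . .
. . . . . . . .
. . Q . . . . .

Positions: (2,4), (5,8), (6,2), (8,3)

columns 5, 7

(2,4) attacks row 7 at column 4.
(5,8) attacks row 7 at column 8 and diagonals 6.
(6,2) attacks row 7 at column 2 and diagonals 1, 3.
(8,3) attacks row 7 at column 3 and diagonals 2, 4.
Attacked columns: {1, 2, 3, 4, 6, 8}. Safe: {5, 7}.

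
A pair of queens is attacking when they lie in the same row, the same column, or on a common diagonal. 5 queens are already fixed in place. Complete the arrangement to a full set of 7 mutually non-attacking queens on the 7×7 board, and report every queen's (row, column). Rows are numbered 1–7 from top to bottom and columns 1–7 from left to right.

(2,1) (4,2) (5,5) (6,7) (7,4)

(1,3) (2,1) (3,6) (4,2) (5,5) (6,7) (7,4)

Row 1: attacked by (2,1)→{1,2}; (4,2)→{2,5}; (5,5)→{1,5}; (6,7)→{2,7}; (7,4)→{4}. Safe: 3, 6. Place at column 3.
Row 3: attacked by (1,3)→{1,3,5}; (2,1)→{1,2}; (4,2)→{1,2,3}; (5,5)→{3,5,7}; (6,7)→{4,7}; (7,4)→{4}. Safe: 6. Place at column 6.
Columns [3, 1, 6, 2, 5, 7, 4], r−c [-2, 1, -3, 2, 0, -1, 3], r+c [4, 3, 9, 6, 10, 13, 11] are all distinct, so no two queens attack.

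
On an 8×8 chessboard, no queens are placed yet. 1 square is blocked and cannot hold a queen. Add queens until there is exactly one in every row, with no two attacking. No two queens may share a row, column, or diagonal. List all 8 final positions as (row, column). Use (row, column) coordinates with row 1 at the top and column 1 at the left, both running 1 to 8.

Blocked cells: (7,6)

Row 1: Safe: 1, 2, 3, 4, 5, 6, 7, 8. Place at column 5.
Row 2: attacked by (1,5)→{4,5,6}. Safe: 1, 2, 3, 7, 8. Place at column 3.
Row 3: attacked by (1,5)→{3,5,7}; (2,3)→{2,3,4}. Safe: 1, 6, 8. Place at column 1.
Row 4: attacked by (1,5)→{2,5,8}; (2,3)→{1,3,5}; (3,1)→{1,2}. Safe: 4, 6, 7. Place at column 6.
Row 5: attacked by (1,5)→{1,5}; (2,3)→{3,6}; (3,1)→{1,3}; (4,6)→{5,6,7}. Safe: 2, 4, 8. Place at column 8.
Row 6: attacked by (1,5)→{5}; (2,3)→{3,7}; (3,1)→{1,4}; (4,6)→{4,6,8}; (5,8)→{7,8}. Safe: 2. Place at column 2.
Row 7: attacked by (1,5)→{5}; (2,3)→{3,8}; (3,1)→{1,5}; (4,6)→{3,6}; (5,8)→{6,8}; (6,2)→{1,2,3}. Blocked: 6. Safe: 4, 7. Place at column 4.
Row 8: attacked by (1,5)→{5}; (2,3)→{3}; (3,1)→{1,6}; (4,6)→{2,6}; (5,8)→{5,8}; (6,2)→{2,4}; (7,4)→{3,4,5}. Safe: 7. Place at column 7.
Columns [5, 3, 1, 6, 8, 2, 4, 7], r−c [-4, -1, 2, -2, -3, 4, 3, 1], r+c [6, 5, 4, 10, 13, 8, 11, 15] are all distinct, so no two queens attack.

(1,5) (2,3) (3,1) (4,6) (5,8) (6,2) (7,4) (8,7)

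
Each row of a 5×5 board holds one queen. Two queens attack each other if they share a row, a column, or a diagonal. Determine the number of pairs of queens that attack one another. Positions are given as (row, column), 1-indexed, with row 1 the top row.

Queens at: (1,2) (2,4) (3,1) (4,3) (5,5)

0

All columns are distinct and no two queens satisfy |Δrow| = |Δcol|, so no pair attacks.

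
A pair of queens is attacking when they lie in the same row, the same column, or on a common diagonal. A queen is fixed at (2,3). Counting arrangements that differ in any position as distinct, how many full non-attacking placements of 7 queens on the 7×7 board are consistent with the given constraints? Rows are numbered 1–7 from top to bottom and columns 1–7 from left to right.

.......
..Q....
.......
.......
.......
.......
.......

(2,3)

6

Branch on row 1: col 1 → 1; col 5 → 1; col 6 → 3; col 7 → 1.
Sum: 1 + 1 + 3 + 1 = 6.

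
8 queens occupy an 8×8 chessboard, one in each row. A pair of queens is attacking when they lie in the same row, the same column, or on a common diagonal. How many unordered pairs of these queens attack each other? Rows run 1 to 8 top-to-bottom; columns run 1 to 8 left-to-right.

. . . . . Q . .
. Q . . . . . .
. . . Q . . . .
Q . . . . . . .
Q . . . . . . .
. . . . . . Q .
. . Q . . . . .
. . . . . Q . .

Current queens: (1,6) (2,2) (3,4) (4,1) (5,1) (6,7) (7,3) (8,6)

5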